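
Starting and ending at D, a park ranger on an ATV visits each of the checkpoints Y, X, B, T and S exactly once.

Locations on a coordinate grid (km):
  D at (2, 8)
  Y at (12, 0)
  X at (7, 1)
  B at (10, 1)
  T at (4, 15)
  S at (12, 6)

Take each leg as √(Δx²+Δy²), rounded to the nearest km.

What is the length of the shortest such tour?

With 5 stops there are 5!/2 = 60 distinct round trips (a route and its reverse cost the same).
D - Y - X - B - T - S - D: 13+5+3+15+12+10 = 58
D - Y - X - B - S - T - D: 13+5+3+5+12+7 = 45
D - Y - X - T - B - S - D: 13+5+14+15+5+10 = 62
D - Y - X - T - S - B - D: 13+5+14+12+5+11 = 60
D - Y - X - S - B - T - D: 13+5+7+5+15+7 = 52
D - Y - X - S - T - B - D: 13+5+7+12+15+11 = 63
D - Y - B - X - T - S - D: 13+2+3+14+12+10 = 54
D - Y - B - X - S - T - D: 13+2+3+7+12+7 = 44
D - Y - B - T - X - S - D: 13+2+15+14+7+10 = 61
D - Y - B - T - S - X - D: 13+2+15+12+7+9 = 58
D - Y - B - S - X - T - D: 13+2+5+7+14+7 = 48
D - Y - B - S - T - X - D: 13+2+5+12+14+9 = 55
D - Y - T - X - B - S - D: 13+17+14+3+5+10 = 62
D - Y - T - X - S - B - D: 13+17+14+7+5+11 = 67
… (46 more)
D - X - B - Y - S - T - D: 9+3+2+6+12+7 = 39  ← best
The minimum is 39.
One optimal route: D → X → B → Y → S → T → D (or its reverse).

Minimum total distance: 39 km.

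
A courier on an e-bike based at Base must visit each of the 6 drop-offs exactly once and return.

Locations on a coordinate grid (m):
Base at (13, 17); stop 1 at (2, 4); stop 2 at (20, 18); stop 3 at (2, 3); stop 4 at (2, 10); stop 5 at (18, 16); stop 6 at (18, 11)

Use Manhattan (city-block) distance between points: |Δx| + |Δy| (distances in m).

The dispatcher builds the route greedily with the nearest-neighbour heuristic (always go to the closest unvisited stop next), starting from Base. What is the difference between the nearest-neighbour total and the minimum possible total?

The nearest-neighbour route is 2 m longer than optimal.

From Base: stop 5=6, stop 2=8, stop 6=11, stop 4=18, stop 1=24, stop 3=25 → choose stop 5 (6).
From stop 5: stop 2=4, stop 6=5, stop 4=22, stop 1=28, stop 3=29 → choose stop 2 (4).
From stop 2: stop 6=9, stop 4=26, stop 1=32, stop 3=33 → choose stop 6 (9).
From stop 6: stop 4=17, stop 1=23, stop 3=24 → choose stop 4 (17).
From stop 4: stop 1=6, stop 3=7 → choose stop 1 (6).
From stop 1: stop 3=1 → choose stop 3 (1).
NN route Base → stop 5 → stop 2 → stop 6 → stop 4 → stop 1 → stop 3 → Base costs 68.
Optimal: Base → stop 1 → stop 3 → stop 4 → stop 6 → stop 5 → stop 2 → Base costs 66 (by enumerating all 360 distinct tours).
Excess = 68 − 66 = 2.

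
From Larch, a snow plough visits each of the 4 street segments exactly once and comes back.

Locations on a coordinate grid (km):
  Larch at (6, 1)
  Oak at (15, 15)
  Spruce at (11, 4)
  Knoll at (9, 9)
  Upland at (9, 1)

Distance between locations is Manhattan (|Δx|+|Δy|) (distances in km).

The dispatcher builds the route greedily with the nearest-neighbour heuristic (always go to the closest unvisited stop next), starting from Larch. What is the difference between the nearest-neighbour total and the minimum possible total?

From Larch: Upland=3, Spruce=8, Knoll=11, Oak=23 → choose Upland (3).
From Upland: Spruce=5, Knoll=8, Oak=20 → choose Spruce (5).
From Spruce: Knoll=7, Oak=15 → choose Knoll (7).
From Knoll: Oak=12 → choose Oak (12).
NN route Larch → Upland → Spruce → Knoll → Oak → Larch costs 50.
Optimal: Larch → Spruce → Oak → Knoll → Upland → Larch costs 46 (by enumerating all 12 distinct tours).
Excess = 50 − 46 = 4.

Excess over optimum: 4 km.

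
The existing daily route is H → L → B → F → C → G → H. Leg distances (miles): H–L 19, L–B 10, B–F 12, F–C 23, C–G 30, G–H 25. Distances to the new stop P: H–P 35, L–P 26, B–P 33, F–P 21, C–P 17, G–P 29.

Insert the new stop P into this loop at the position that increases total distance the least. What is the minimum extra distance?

Insertion cost between consecutive stops i–j is d(i,P) + d(P,j) − d(i,j):
  between H and L: 35 + 26 − 19 = 42
  between L and B: 26 + 33 − 10 = 49
  between B and F: 33 + 21 − 12 = 42
  between F and C: 21 + 17 − 23 = 15
  between C and G: 17 + 29 − 30 = 16
  between G and H: 29 + 35 − 25 = 39
Cheapest insertion is between F and C, adding 15.
New total = 119 + 15 = 134.

Minimum extra distance: 15 miles, inserting P between F and C.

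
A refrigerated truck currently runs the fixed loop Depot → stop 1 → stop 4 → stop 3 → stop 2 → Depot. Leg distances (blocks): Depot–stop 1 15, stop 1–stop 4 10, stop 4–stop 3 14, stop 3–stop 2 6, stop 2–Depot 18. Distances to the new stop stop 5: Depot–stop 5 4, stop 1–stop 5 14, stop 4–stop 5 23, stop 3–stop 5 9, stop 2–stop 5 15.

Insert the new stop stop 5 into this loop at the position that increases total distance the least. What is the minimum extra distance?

Insertion cost between consecutive stops i–j is d(i,stop 5) + d(stop 5,j) − d(i,j):
  between Depot and stop 1: 4 + 14 − 15 = 3
  between stop 1 and stop 4: 14 + 23 − 10 = 27
  between stop 4 and stop 3: 23 + 9 − 14 = 18
  between stop 3 and stop 2: 9 + 15 − 6 = 18
  between stop 2 and Depot: 15 + 4 − 18 = 1
Cheapest insertion is between stop 2 and Depot, adding 1.
New total = 63 + 1 = 64.

Adding 1 blocks by placing stop 5 on the stop 2–Depot leg.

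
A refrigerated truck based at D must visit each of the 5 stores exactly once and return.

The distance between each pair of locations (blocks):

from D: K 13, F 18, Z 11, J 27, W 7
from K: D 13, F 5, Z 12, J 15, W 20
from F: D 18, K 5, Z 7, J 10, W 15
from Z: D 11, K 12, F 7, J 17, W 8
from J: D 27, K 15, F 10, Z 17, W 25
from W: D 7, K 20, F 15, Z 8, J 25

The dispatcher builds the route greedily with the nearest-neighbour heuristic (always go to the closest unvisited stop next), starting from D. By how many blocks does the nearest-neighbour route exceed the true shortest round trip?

From D: W=7, Z=11, K=13, F=18, J=27 → choose W (7).
From W: Z=8, F=15, K=20, J=25 → choose Z (8).
From Z: F=7, K=12, J=17 → choose F (7).
From F: K=5, J=10 → choose K (5).
From K: J=15 → choose J (15).
NN route D → W → Z → F → K → J → D costs 69.
Optimal: D → K → F → J → Z → W → D costs 60 (by enumerating all 60 distinct tours).
Excess = 69 − 60 = 9.

Excess over optimum: 9 blocks.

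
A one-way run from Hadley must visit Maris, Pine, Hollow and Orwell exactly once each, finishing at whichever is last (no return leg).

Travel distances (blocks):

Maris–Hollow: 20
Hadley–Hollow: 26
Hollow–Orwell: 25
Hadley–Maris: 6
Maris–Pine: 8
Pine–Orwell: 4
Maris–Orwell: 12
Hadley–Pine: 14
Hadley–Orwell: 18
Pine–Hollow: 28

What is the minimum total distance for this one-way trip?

43 blocks — the minimum one-way total.

There are 4! = 24 possible orderings.
Hadley→Maris→Pine→Hollow→Orwell: 6+8+28+25 = 67
Hadley→Maris→Pine→Orwell→Hollow: 6+8+4+25 = 43
Hadley→Maris→Hollow→Pine→Orwell: 6+20+28+4 = 58
Hadley→Maris→Hollow→Orwell→Pine: 6+20+25+4 = 55
Hadley→Maris→Orwell→Pine→Hollow: 6+12+4+28 = 50
Hadley→Maris→Orwell→Hollow→Pine: 6+12+25+28 = 71
Hadley→Pine→Maris→Hollow→Orwell: 14+8+20+25 = 67
Hadley→Pine→Maris→Orwell→Hollow: 14+8+12+25 = 59
Hadley→Pine→Hollow→Maris→Orwell: 14+28+20+12 = 74
Hadley→Pine→Hollow→Orwell→Maris: 14+28+25+12 = 79
Hadley→Pine→Orwell→Maris→Hollow: 14+4+12+20 = 50
Hadley→Pine→Orwell→Hollow→Maris: 14+4+25+20 = 63
Hadley→Hollow→Maris→Pine→Orwell: 26+20+8+4 = 58
Hadley→Hollow→Maris→Orwell→Pine: 26+20+12+4 = 62
… (10 more)
The minimum is 43.
One shortest path: Hadley → Maris → Pine → Orwell → Hollow.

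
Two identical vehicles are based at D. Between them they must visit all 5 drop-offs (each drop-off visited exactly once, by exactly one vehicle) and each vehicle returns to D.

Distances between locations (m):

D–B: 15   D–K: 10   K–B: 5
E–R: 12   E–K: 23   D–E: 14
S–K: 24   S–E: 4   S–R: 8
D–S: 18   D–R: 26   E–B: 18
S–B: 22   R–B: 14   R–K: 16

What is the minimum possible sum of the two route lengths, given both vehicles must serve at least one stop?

Minimum combined distance: 75 m.

Try each way of splitting the stops between the two vehicles (each non-empty) and, for each split, find the best tour for each vehicle:
  {S} + {E, R, K, B}: 36 + 55 = 91
  {E} + {S, R, K, B}: 28 + 55 = 83
  {S, E} + {R, K, B}: 36 + 55 = 91
  {R} + {S, E, K, B}: 52 + 55 = 107
  {S, R} + {E, K, B}: 52 + 47 = 99
  {E, R} + {S, K, B}: 52 + 55 = 107
  … (15 splits in total)
  {K} + {S, E, R, B}: 20 + 55 = 75  ← best
Best: vehicle 1 D → K → D = 20; vehicle 2 D → E → S → R → B → D = 55; combined 75.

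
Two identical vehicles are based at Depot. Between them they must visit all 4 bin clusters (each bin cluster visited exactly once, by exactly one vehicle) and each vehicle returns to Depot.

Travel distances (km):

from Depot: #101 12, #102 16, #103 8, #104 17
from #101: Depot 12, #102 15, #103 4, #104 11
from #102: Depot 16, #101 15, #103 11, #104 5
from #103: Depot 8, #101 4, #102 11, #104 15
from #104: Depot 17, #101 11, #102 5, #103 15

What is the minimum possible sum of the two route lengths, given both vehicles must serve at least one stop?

Try each way of splitting the stops between the two vehicles (each non-empty) and, for each split, find the best tour for each vehicle:
  {#101} + {#102, #103, #104}: 24 + 41 = 65
  {#102} + {#101, #103, #104}: 32 + 40 = 72
  {#101, #102} + {#103, #104}: 43 + 40 = 83
  {#103} + {#101, #102, #104}: 16 + 44 = 60
  {#101, #103} + {#102, #104}: 24 + 38 = 62
  {#102, #103} + {#101, #104}: 35 + 40 = 75
  … (7 splits in total)
Best: vehicle 1 Depot → #103 → Depot = 16; vehicle 2 Depot → #101 → #104 → #102 → Depot = 44; combined 60.

60 km — the smallest possible combined total.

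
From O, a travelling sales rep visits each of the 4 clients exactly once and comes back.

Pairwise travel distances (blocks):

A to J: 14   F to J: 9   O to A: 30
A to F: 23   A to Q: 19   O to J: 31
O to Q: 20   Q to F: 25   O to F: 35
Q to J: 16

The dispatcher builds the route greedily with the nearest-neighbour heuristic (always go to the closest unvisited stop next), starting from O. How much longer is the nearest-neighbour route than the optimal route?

Excess over optimum: 1 blocks.

O: Q=20, A=30, J=31, F=35 ⇒ Q
Q: J=16, A=19, F=25 ⇒ J
J: F=9, A=14 ⇒ F
F: A=23 ⇒ A
NN route O → Q → J → F → A → O costs 98.
Optimal: O → Q → A → J → F → O costs 97 (by enumerating all 12 distinct tours).
Excess = 98 − 97 = 1.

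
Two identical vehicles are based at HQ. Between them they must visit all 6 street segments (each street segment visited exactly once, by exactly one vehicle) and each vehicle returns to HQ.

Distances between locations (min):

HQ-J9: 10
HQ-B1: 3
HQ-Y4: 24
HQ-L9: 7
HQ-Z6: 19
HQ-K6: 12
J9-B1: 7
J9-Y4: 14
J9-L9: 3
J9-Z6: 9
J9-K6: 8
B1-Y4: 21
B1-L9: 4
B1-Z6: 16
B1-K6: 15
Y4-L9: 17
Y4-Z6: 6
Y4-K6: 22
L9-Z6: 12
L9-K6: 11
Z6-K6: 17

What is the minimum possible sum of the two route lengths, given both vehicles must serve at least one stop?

There are 2^5 − 1 = 31 ways to divide the 6 stops into two non-empty groups. For each, the best each vehicle can do is its own shortest tour through its group:
  {J9} + {B1, Y4, L9, Z6, K6}: 20 + 59 = 79
  {B1} + {J9, Y4, L9, Z6, K6}: 6 + 59 = 65
  {J9, B1} + {Y4, L9, Z6, K6}: 20 + 59 = 79
  {Y4} + {J9, B1, L9, Z6, K6}: 48 + 48 = 96
  {J9, Y4} + {B1, L9, Z6, K6}: 48 + 48 = 96
  {B1, Y4} + {J9, L9, Z6, K6}: 48 + 48 = 96
  … (31 splits in total)
Best: vehicle 1 HQ → B1 → HQ = 6; vehicle 2 HQ → L9 → J9 → Y4 → Z6 → K6 → HQ = 59; combined 65.

65 min — the smallest possible combined total.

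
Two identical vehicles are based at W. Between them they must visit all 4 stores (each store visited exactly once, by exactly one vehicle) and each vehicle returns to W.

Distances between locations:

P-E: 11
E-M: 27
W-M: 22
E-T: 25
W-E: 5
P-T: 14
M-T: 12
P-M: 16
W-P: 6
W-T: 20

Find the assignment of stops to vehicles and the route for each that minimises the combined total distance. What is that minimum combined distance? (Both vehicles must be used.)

Minimum combined distance: 64.

Try each way of splitting the stops between the two vehicles (each non-empty) and, for each split, find the best tour for each vehicle:
  {P} + {E, M, T}: 12 + 64 = 76
  {E} + {P, M, T}: 10 + 54 = 64
  {P, E} + {M, T}: 22 + 54 = 76
  {M} + {P, E, T}: 44 + 50 = 94
  {P, M} + {E, T}: 44 + 50 = 94
  {E, M} + {P, T}: 54 + 40 = 94
  … (7 splits in total)
Best: vehicle 1 W → E → W = 10; vehicle 2 W → P → M → T → W = 54; combined 64.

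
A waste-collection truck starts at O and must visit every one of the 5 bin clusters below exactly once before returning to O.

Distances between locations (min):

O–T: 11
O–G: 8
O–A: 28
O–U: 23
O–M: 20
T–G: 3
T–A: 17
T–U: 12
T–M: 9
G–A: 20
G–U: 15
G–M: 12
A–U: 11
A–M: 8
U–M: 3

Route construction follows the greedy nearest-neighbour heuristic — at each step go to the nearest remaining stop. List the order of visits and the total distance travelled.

From O: distances to unvisited — G=8, T=11, M=20, U=23, A=28. Nearest is G (8).
From G: distances to unvisited — T=3, M=12, U=15, A=20. Nearest is T (3).
From T: distances to unvisited — M=9, U=12, A=17. Nearest is M (9).
From M: distances to unvisited — U=3, A=8. Nearest is U (3).
From U: distances to unvisited — A=11. Nearest is A (11).
Return A→O: 28.
Total = 8 + 3 + 9 + 3 + 11 + 28 = 62.

62 min along O → G → T → M → U → A → O.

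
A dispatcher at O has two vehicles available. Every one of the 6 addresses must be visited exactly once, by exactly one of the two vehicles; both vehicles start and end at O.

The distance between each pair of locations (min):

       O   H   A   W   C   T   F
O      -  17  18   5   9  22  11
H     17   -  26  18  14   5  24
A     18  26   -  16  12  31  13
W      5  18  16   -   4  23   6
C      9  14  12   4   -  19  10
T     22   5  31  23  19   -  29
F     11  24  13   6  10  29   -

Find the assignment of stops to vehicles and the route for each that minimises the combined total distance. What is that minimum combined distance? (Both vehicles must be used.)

Try each way of splitting the stops between the two vehicles (each non-empty) and, for each split, find the best tour for each vehicle:
  {H} + {A, W, C, T, F}: 34 + 77 = 111
  {A} + {H, W, C, T, F}: 36 + 62 = 98
  {H, A} + {W, C, T, F}: 61 + 62 = 123
  {W} + {H, A, C, T, F}: 10 + 77 = 87
  {H, W} + {A, C, T, F}: 40 + 77 = 117
  {A, W} + {H, C, T, F}: 39 + 62 = 101
  … (31 splits in total)
Best: vehicle 1 O → W → O = 10; vehicle 2 O → H → T → C → A → F → O = 77; combined 87.

Minimum combined distance: 87 min.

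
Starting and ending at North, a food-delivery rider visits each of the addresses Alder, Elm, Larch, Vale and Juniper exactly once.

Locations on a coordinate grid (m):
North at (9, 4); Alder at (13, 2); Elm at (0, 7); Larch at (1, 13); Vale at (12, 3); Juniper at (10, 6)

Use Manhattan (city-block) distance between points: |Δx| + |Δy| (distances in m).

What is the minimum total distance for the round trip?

With 5 stops there are 5!/2 = 60 distinct round trips (a route and its reverse cost the same).
North-Alder-Elm-Larch-Vale-Juniper-North: 6+18+7+21+5+3 = 60
North-Alder-Elm-Larch-Juniper-Vale-North: 6+18+7+16+5+4 = 56
North-Alder-Elm-Vale-Larch-Juniper-North: 6+18+16+21+16+3 = 80
North-Alder-Elm-Vale-Juniper-Larch-North: 6+18+16+5+16+17 = 78
North-Alder-Elm-Juniper-Larch-Vale-North: 6+18+11+16+21+4 = 76
North-Alder-Elm-Juniper-Vale-Larch-North: 6+18+11+5+21+17 = 78
North-Alder-Larch-Elm-Vale-Juniper-North: 6+23+7+16+5+3 = 60
North-Alder-Larch-Elm-Juniper-Vale-North: 6+23+7+11+5+4 = 56
North-Alder-Larch-Vale-Elm-Juniper-North: 6+23+21+16+11+3 = 80
North-Alder-Larch-Vale-Juniper-Elm-North: 6+23+21+5+11+12 = 78
North-Alder-Larch-Juniper-Elm-Vale-North: 6+23+16+11+16+4 = 76
North-Alder-Larch-Juniper-Vale-Elm-North: 6+23+16+5+16+12 = 78
North-Alder-Vale-Elm-Larch-Juniper-North: 6+2+16+7+16+3 = 50
North-Alder-Vale-Elm-Juniper-Larch-North: 6+2+16+11+16+17 = 68
… (46 more)
North-Alder-Vale-Juniper-Elm-Larch-North: 6+2+5+11+7+17 = 48  ← best
The minimum is 48.
One optimal route: North → Alder → Vale → Juniper → Elm → Larch → North (or its reverse).

Minimum total distance: 48 m.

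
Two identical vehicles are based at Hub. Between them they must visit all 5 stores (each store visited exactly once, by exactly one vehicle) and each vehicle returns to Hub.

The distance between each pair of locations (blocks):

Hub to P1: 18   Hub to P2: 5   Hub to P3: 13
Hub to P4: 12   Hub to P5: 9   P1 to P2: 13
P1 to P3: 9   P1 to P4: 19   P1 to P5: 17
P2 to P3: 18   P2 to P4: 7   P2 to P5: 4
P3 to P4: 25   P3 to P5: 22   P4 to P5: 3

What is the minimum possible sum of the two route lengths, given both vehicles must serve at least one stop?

63 blocks — the smallest possible combined total.

There are 2^4 − 1 = 15 ways to divide the 5 stops into two non-empty groups. For each, the best each vehicle can do is its own shortest tour through its group:
  {P1} + {P2, P3, P4, P5}: 36 + 50 = 86
  {P2} + {P1, P3, P4, P5}: 10 + 53 = 63
  {P1, P2} + {P3, P4, P5}: 36 + 50 = 86
  {P3} + {P1, P2, P4, P5}: 26 + 49 = 75
  {P1, P3} + {P2, P4, P5}: 40 + 24 = 64
  {P2, P3} + {P1, P4, P5}: 36 + 49 = 85
  … (15 splits in total)
Best: vehicle 1 Hub → P2 → Hub = 10; vehicle 2 Hub → P3 → P1 → P4 → P5 → Hub = 53; combined 63.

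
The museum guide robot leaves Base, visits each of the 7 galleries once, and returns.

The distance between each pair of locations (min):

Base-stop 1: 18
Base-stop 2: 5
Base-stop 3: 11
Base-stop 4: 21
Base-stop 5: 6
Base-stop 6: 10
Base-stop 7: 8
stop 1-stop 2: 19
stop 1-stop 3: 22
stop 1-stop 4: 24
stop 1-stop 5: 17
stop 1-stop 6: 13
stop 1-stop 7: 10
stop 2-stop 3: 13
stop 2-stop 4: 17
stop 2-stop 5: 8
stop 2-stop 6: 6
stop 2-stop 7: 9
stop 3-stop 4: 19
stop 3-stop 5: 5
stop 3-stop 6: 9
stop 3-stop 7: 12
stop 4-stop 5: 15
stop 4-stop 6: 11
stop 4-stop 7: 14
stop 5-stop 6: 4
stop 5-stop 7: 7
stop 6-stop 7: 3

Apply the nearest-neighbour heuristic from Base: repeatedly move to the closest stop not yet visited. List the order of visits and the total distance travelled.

Total distance 87 min via the nearest-neighbour route Base → stop 2 → stop 6 → stop 7 → stop 5 → stop 3 → stop 4 → stop 1 → Base.

From Base: distances to unvisited — stop 2=5, stop 5=6, stop 7=8, stop 6=10, stop 3=11, stop 1=18, stop 4=21. Nearest is stop 2 (5).
From stop 2: distances to unvisited — stop 6=6, stop 5=8, stop 7=9, stop 3=13, stop 4=17, stop 1=19. Nearest is stop 6 (6).
From stop 6: distances to unvisited — stop 7=3, stop 5=4, stop 3=9, stop 4=11, stop 1=13. Nearest is stop 7 (3).
From stop 7: distances to unvisited — stop 5=7, stop 1=10, stop 3=12, stop 4=14. Nearest is stop 5 (7).
From stop 5: distances to unvisited — stop 3=5, stop 4=15, stop 1=17. Nearest is stop 3 (5).
From stop 3: distances to unvisited — stop 4=19, stop 1=22. Nearest is stop 4 (19).
From stop 4: distances to unvisited — stop 1=24. Nearest is stop 1 (24).
Return stop 1→Base: 18.
Total = 5 + 6 + 3 + 7 + 5 + 19 + 24 + 18 = 87.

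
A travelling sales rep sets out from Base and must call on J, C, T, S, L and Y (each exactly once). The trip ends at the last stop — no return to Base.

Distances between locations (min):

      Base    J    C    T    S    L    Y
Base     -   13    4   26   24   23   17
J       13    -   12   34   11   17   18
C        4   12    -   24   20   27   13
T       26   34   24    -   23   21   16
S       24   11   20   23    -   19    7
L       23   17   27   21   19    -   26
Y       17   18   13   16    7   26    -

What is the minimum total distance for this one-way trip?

There are 6! = 720 possible orderings.
Base→J→C→T→S→L→Y: 13+12+24+23+19+26 = 117
Base→J→C→T→S→Y→L: 13+12+24+23+7+26 = 105
Base→J→C→T→L→S→Y: 13+12+24+21+19+7 = 96
Base→J→C→T→L→Y→S: 13+12+24+21+26+7 = 103
Base→J→C→T→Y→S→L: 13+12+24+16+7+19 = 91
Base→J→C→T→Y→L→S: 13+12+24+16+26+19 = 110
Base→J→C→S→T→L→Y: 13+12+20+23+21+26 = 115
Base→J→C→S→T→Y→L: 13+12+20+23+16+26 = 110
… (712 more)
Base→C→J→S→Y→T→L: 4+12+11+7+16+21 = 71  ← best
The minimum is 71.
One shortest path: Base → C → J → S → Y → T → L.

Shortest open route: 71 min.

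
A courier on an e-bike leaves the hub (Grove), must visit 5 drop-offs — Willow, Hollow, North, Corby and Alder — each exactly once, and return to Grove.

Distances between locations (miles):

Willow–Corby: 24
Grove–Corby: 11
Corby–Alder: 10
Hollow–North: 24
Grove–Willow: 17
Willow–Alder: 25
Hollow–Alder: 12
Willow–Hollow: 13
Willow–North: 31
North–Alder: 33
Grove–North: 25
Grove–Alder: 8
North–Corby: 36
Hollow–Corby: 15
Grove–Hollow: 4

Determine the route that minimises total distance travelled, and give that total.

101 miles — the shortest possible round trip.

With 5 stops there are 5!/2 = 60 distinct round trips (a route and its reverse cost the same).
Grove-Willow-Hollow-North-Corby-Alder-Grove: 17+13+24+36+10+8 = 108
Grove-Willow-Hollow-North-Alder-Corby-Grove: 17+13+24+33+10+11 = 108
Grove-Willow-Hollow-Corby-North-Alder-Grove: 17+13+15+36+33+8 = 122
Grove-Willow-Hollow-Corby-Alder-North-Grove: 17+13+15+10+33+25 = 113
Grove-Willow-Hollow-Alder-North-Corby-Grove: 17+13+12+33+36+11 = 122
Grove-Willow-Hollow-Alder-Corby-North-Grove: 17+13+12+10+36+25 = 113
Grove-Willow-North-Hollow-Corby-Alder-Grove: 17+31+24+15+10+8 = 105
Grove-Willow-North-Hollow-Alder-Corby-Grove: 17+31+24+12+10+11 = 105
Grove-Willow-North-Corby-Hollow-Alder-Grove: 17+31+36+15+12+8 = 119
Grove-Willow-North-Corby-Alder-Hollow-Grove: 17+31+36+10+12+4 = 110
Grove-Willow-North-Alder-Hollow-Corby-Grove: 17+31+33+12+15+11 = 119
Grove-Willow-North-Alder-Corby-Hollow-Grove: 17+31+33+10+15+4 = 110
Grove-Willow-Corby-Hollow-North-Alder-Grove: 17+24+15+24+33+8 = 121
Grove-Willow-Corby-Hollow-Alder-North-Grove: 17+24+15+12+33+25 = 126
… (46 more)
Grove-Hollow-North-Willow-Corby-Alder-Grove: 4+24+31+24+10+8 = 101  ← best
The minimum is 101.
One optimal route: Grove → Hollow → North → Willow → Corby → Alder → Grove (or its reverse).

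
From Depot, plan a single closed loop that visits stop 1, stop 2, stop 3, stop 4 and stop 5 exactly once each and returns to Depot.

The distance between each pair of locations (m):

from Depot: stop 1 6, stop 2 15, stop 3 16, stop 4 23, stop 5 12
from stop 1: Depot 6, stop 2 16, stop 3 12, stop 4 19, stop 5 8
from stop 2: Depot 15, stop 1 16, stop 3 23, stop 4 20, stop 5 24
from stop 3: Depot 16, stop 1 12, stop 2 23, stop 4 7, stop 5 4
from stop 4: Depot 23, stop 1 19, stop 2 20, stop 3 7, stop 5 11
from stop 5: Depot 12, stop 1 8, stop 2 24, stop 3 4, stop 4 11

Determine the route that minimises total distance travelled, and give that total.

There are 60 distinct closed tours to check (reversals are equivalent).
Depot-stop 1-stop 2-stop 3-stop 4-stop 5-Depot: 6+16+23+7+11+12 = 75
Depot-stop 1-stop 2-stop 3-stop 5-stop 4-Depot: 6+16+23+4+11+23 = 83
Depot-stop 1-stop 2-stop 4-stop 3-stop 5-Depot: 6+16+20+7+4+12 = 65
Depot-stop 1-stop 2-stop 4-stop 5-stop 3-Depot: 6+16+20+11+4+16 = 73
Depot-stop 1-stop 2-stop 5-stop 3-stop 4-Depot: 6+16+24+4+7+23 = 80
Depot-stop 1-stop 2-stop 5-stop 4-stop 3-Depot: 6+16+24+11+7+16 = 80
Depot-stop 1-stop 3-stop 2-stop 4-stop 5-Depot: 6+12+23+20+11+12 = 84
Depot-stop 1-stop 3-stop 2-stop 5-stop 4-Depot: 6+12+23+24+11+23 = 99
Depot-stop 1-stop 3-stop 4-stop 2-stop 5-Depot: 6+12+7+20+24+12 = 81
Depot-stop 1-stop 3-stop 4-stop 5-stop 2-Depot: 6+12+7+11+24+15 = 75
Depot-stop 1-stop 3-stop 5-stop 2-stop 4-Depot: 6+12+4+24+20+23 = 89
Depot-stop 1-stop 3-stop 5-stop 4-stop 2-Depot: 6+12+4+11+20+15 = 68
Depot-stop 1-stop 4-stop 2-stop 3-stop 5-Depot: 6+19+20+23+4+12 = 84
Depot-stop 1-stop 4-stop 2-stop 5-stop 3-Depot: 6+19+20+24+4+16 = 89
… (46 more)
Depot-stop 1-stop 5-stop 3-stop 4-stop 2-Depot: 6+8+4+7+20+15 = 60  ← best
The minimum is 60.
One optimal route: Depot → stop 1 → stop 5 → stop 3 → stop 4 → stop 2 → Depot (or its reverse).

Shortest round trip = 60 m.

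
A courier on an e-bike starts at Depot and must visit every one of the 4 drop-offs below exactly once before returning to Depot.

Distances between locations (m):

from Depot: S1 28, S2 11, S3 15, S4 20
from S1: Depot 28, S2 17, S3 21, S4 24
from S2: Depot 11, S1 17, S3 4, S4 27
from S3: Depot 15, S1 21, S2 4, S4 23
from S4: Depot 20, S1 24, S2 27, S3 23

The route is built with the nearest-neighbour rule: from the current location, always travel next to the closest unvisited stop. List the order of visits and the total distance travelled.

At Depot the remaining stops are S2 11, S3 15, S4 20, S1 28; go to S2.
At S2 the remaining stops are S3 4, S1 17, S4 27; go to S3.
At S3 the remaining stops are S1 21, S4 23; go to S1.
At S1 the remaining stops are S4 24; go to S4.
Return S4→Depot: 20.
Total = 11 + 4 + 21 + 24 + 20 = 80.

Total distance 80 m via the nearest-neighbour route Depot → S2 → S3 → S1 → S4 → Depot.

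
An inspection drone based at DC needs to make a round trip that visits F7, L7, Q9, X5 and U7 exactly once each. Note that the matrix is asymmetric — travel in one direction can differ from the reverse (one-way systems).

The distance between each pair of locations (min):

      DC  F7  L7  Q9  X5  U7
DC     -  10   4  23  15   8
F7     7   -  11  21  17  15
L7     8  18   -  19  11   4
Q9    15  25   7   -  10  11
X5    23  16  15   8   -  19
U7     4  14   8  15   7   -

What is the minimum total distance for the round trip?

Shortest round trip = 50 min.

DC - F7 - L7 - Q9 - X5 - U7 - DC: 10+11+19+10+19+4 = 73
DC - F7 - L7 - Q9 - U7 - X5 - DC: 10+11+19+11+7+23 = 81
DC - F7 - L7 - X5 - Q9 - U7 - DC: 10+11+11+8+11+4 = 55
DC - F7 - L7 - X5 - U7 - Q9 - DC: 10+11+11+19+15+15 = 81
DC - F7 - L7 - U7 - Q9 - X5 - DC: 10+11+4+15+10+23 = 73
DC - F7 - L7 - U7 - X5 - Q9 - DC: 10+11+4+7+8+15 = 55
DC - F7 - Q9 - L7 - X5 - U7 - DC: 10+21+7+11+19+4 = 72
DC - F7 - Q9 - L7 - U7 - X5 - DC: 10+21+7+4+7+23 = 72
DC - F7 - Q9 - X5 - L7 - U7 - DC: 10+21+10+15+4+4 = 64
DC - F7 - Q9 - X5 - U7 - L7 - DC: 10+21+10+19+8+8 = 76
DC - F7 - Q9 - U7 - L7 - X5 - DC: 10+21+11+8+11+23 = 84
DC - F7 - Q9 - U7 - X5 - L7 - DC: 10+21+11+7+15+8 = 72
DC - F7 - X5 - L7 - Q9 - U7 - DC: 10+17+15+19+11+4 = 76
DC - F7 - X5 - L7 - U7 - Q9 - DC: 10+17+15+4+15+15 = 76
… (106 more)
DC - F7 - X5 - Q9 - L7 - U7 - DC: 10+17+8+7+4+4 = 50  ← best
The minimum is 50.
One optimal route: DC → F7 → X5 → Q9 → L7 → U7 → DC.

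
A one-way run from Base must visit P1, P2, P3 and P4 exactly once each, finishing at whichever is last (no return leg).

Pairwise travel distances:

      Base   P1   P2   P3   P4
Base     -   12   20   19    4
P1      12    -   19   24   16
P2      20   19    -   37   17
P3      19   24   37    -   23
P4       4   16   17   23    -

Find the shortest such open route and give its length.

Shortest open route: 64.

There are 4! = 24 possible orderings.
Base → P1 → P2 → P3 → P4: 12+19+37+23 = 91
Base → P1 → P2 → P4 → P3: 12+19+17+23 = 71
Base → P1 → P3 → P2 → P4: 12+24+37+17 = 90
Base → P1 → P3 → P4 → P2: 12+24+23+17 = 76
Base → P1 → P4 → P2 → P3: 12+16+17+37 = 82
Base → P1 → P4 → P3 → P2: 12+16+23+37 = 88
Base → P2 → P1 → P3 → P4: 20+19+24+23 = 86
Base → P2 → P1 → P4 → P3: 20+19+16+23 = 78
Base → P2 → P3 → P1 → P4: 20+37+24+16 = 97
Base → P2 → P3 → P4 → P1: 20+37+23+16 = 96
Base → P2 → P4 → P1 → P3: 20+17+16+24 = 77
Base → P2 → P4 → P3 → P1: 20+17+23+24 = 84
Base → P3 → P1 → P2 → P4: 19+24+19+17 = 79
Base → P3 → P1 → P4 → P2: 19+24+16+17 = 76
… (10 more)
Base → P4 → P2 → P1 → P3: 4+17+19+24 = 64  ← best
The minimum is 64.
One shortest path: Base → P4 → P2 → P1 → P3.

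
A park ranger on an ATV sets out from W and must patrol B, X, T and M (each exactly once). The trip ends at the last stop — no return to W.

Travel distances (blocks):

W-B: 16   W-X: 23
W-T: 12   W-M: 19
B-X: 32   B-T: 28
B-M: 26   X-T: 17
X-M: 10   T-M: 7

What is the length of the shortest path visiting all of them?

There are 4! = 24 possible orderings.
W - B - X - T - M: 16+32+17+7 = 72
W - B - X - M - T: 16+32+10+7 = 65
W - B - T - X - M: 16+28+17+10 = 71
W - B - T - M - X: 16+28+7+10 = 61
W - B - M - X - T: 16+26+10+17 = 69
W - B - M - T - X: 16+26+7+17 = 66
W - X - B - T - M: 23+32+28+7 = 90
W - X - B - M - T: 23+32+26+7 = 88
W - X - T - B - M: 23+17+28+26 = 94
W - X - T - M - B: 23+17+7+26 = 73
W - X - M - B - T: 23+10+26+28 = 87
W - X - M - T - B: 23+10+7+28 = 68
W - T - B - X - M: 12+28+32+10 = 82
W - T - B - M - X: 12+28+26+10 = 76
… (10 more)
The minimum is 61.
One shortest path: W → B → T → M → X.

61 blocks — the minimum one-way total.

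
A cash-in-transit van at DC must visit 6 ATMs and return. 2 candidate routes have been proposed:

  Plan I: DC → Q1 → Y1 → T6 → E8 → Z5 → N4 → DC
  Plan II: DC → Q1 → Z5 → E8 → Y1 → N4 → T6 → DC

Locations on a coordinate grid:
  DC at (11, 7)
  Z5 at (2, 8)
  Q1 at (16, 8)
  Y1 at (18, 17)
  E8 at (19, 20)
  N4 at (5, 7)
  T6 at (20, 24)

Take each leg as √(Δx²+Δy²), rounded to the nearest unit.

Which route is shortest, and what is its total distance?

Shortest is Plan I, total 55.

Plan I: 5 + 9 + 7 + 4 + 21 + 3 + 6 = 55
Plan II: 5 + 14 + 21 + 3 + 16 + 23 + 19 = 101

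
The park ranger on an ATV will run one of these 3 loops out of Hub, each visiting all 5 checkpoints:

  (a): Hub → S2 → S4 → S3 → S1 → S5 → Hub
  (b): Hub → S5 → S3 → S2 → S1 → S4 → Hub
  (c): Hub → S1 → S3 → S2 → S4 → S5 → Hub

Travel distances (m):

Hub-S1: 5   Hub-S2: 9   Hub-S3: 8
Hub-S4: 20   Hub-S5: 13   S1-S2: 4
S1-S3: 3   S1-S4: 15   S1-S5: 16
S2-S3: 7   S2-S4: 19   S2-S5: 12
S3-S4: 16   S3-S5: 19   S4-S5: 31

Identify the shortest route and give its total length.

(a): 9 + 19 + 16 + 3 + 16 + 13 = 76
(b): 13 + 19 + 7 + 4 + 15 + 20 = 78
(c): 5 + 3 + 7 + 19 + 31 + 13 = 78

Shortest is (a), total 76 m.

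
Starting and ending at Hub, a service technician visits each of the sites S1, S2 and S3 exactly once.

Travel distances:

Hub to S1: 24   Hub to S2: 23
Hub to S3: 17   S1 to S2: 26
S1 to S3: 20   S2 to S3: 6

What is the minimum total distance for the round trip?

Shortest round trip = 73.

There are 3 distinct closed tours to check (reversals are equivalent).
Hub → S1 → S2 → S3 → Hub: 24+26+6+17 = 73
Hub → S1 → S3 → S2 → Hub: 24+20+6+23 = 73
Hub → S2 → S1 → S3 → Hub: 23+26+20+17 = 86
The minimum is 73.
One optimal route: Hub → S1 → S2 → S3 → Hub (or its reverse).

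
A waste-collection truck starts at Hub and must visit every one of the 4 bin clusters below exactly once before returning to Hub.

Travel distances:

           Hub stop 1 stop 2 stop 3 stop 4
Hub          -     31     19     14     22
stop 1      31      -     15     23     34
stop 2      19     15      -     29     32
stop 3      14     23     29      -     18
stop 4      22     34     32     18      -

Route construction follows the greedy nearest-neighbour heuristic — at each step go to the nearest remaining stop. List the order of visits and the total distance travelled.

From Hub: distances to unvisited — stop 3=14, stop 2=19, stop 4=22, stop 1=31. Nearest is stop 3 (14).
From stop 3: distances to unvisited — stop 4=18, stop 1=23, stop 2=29. Nearest is stop 4 (18).
From stop 4: distances to unvisited — stop 2=32, stop 1=34. Nearest is stop 2 (32).
From stop 2: distances to unvisited — stop 1=15. Nearest is stop 1 (15).
Return stop 1→Hub: 31.
Total = 14 + 18 + 32 + 15 + 31 = 110.

110 along Hub → stop 3 → stop 4 → stop 2 → stop 1 → Hub.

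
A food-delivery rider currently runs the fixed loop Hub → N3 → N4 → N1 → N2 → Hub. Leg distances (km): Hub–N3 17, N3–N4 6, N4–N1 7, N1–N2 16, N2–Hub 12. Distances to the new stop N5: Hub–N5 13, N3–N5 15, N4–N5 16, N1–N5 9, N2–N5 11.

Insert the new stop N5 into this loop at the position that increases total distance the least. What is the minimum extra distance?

Insertion cost between consecutive stops i–j is d(i,N5) + d(N5,j) − d(i,j):
  between Hub and N3: 13 + 15 − 17 = 11
  between N3 and N4: 15 + 16 − 6 = 25
  between N4 and N1: 16 + 9 − 7 = 18
  between N1 and N2: 9 + 11 − 16 = 4
  between N2 and Hub: 11 + 13 − 12 = 12
Cheapest insertion is between N1 and N2, adding 4.
New total = 58 + 4 = 62.

+4 km — insert N5 between N1 and N2.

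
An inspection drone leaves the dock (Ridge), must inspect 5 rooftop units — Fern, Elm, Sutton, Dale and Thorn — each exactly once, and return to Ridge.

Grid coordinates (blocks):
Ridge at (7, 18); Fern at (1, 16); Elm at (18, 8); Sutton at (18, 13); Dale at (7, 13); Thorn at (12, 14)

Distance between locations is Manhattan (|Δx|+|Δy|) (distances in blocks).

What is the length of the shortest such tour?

Minimum total distance: 54 blocks.

There are 60 distinct closed tours to check (reversals are equivalent).
Ridge→Fern→Elm→Sutton→Dale→Thorn→Ridge: 8+25+5+11+6+9 = 64
Ridge→Fern→Elm→Sutton→Thorn→Dale→Ridge: 8+25+5+7+6+5 = 56
Ridge→Fern→Elm→Dale→Sutton→Thorn→Ridge: 8+25+16+11+7+9 = 76
Ridge→Fern→Elm→Dale→Thorn→Sutton→Ridge: 8+25+16+6+7+16 = 78
Ridge→Fern→Elm→Thorn→Sutton→Dale→Ridge: 8+25+12+7+11+5 = 68
Ridge→Fern→Elm→Thorn→Dale→Sutton→Ridge: 8+25+12+6+11+16 = 78
Ridge→Fern→Sutton→Elm→Dale→Thorn→Ridge: 8+20+5+16+6+9 = 64
Ridge→Fern→Sutton→Elm→Thorn→Dale→Ridge: 8+20+5+12+6+5 = 56
Ridge→Fern→Sutton→Dale→Elm→Thorn→Ridge: 8+20+11+16+12+9 = 76
Ridge→Fern→Sutton→Dale→Thorn→Elm→Ridge: 8+20+11+6+12+21 = 78
Ridge→Fern→Sutton→Thorn→Elm→Dale→Ridge: 8+20+7+12+16+5 = 68
Ridge→Fern→Sutton→Thorn→Dale→Elm→Ridge: 8+20+7+6+16+21 = 78
Ridge→Fern→Dale→Elm→Sutton→Thorn→Ridge: 8+9+16+5+7+9 = 54
Ridge→Fern→Dale→Elm→Thorn→Sutton→Ridge: 8+9+16+12+7+16 = 68
… (46 more)
The minimum is 54.
One optimal route: Ridge → Fern → Dale → Elm → Sutton → Thorn → Ridge (or its reverse).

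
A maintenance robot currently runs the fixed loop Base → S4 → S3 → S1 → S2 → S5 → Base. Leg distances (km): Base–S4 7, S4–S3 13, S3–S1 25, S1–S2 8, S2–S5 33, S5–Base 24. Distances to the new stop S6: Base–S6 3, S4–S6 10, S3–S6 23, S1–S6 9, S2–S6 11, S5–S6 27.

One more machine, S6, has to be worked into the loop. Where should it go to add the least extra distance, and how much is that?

Minimum extra distance: 5 km, inserting S6 between S2 and S5.

Insertion cost between consecutive stops i–j is d(i,S6) + d(S6,j) − d(i,j):
  between Base and S4: 3 + 10 − 7 = 6
  between S4 and S3: 10 + 23 − 13 = 20
  between S3 and S1: 23 + 9 − 25 = 7
  between S1 and S2: 9 + 11 − 8 = 12
  between S2 and S5: 11 + 27 − 33 = 5
  between S5 and Base: 27 + 3 − 24 = 6
Cheapest insertion is between S2 and S5, adding 5.
New total = 110 + 5 = 115.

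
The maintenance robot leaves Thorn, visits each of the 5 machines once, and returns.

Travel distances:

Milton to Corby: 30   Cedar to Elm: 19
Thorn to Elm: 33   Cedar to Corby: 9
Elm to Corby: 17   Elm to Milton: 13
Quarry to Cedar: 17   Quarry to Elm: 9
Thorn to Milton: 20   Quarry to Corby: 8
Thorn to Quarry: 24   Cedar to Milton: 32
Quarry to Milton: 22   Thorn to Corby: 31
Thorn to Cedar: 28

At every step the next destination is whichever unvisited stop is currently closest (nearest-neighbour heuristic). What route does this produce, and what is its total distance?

At Thorn the remaining stops are Milton 20, Quarry 24, Cedar 28, Corby 31, Elm 33; go to Milton.
At Milton the remaining stops are Elm 13, Quarry 22, Corby 30, Cedar 32; go to Elm.
At Elm the remaining stops are Quarry 9, Corby 17, Cedar 19; go to Quarry.
At Quarry the remaining stops are Corby 8, Cedar 17; go to Corby.
At Corby the remaining stops are Cedar 9; go to Cedar.
Return Cedar→Thorn: 28.
Total = 20 + 13 + 9 + 8 + 9 + 28 = 87.

Total distance 87 via the nearest-neighbour route Thorn → Milton → Elm → Quarry → Corby → Cedar → Thorn.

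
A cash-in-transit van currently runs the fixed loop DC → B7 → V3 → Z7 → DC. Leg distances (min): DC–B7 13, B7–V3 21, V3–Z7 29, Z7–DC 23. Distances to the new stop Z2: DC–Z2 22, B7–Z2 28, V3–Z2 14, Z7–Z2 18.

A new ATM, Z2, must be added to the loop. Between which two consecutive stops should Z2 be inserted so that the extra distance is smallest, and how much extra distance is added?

+3 min — insert Z2 between V3 and Z7.

Insertion cost between consecutive stops i–j is d(i,Z2) + d(Z2,j) − d(i,j):
  between DC and B7: 22 + 28 − 13 = 37
  between B7 and V3: 28 + 14 − 21 = 21
  between V3 and Z7: 14 + 18 − 29 = 3
  between Z7 and DC: 18 + 22 − 23 = 17
Cheapest insertion is between V3 and Z7, adding 3.
New total = 86 + 3 = 89.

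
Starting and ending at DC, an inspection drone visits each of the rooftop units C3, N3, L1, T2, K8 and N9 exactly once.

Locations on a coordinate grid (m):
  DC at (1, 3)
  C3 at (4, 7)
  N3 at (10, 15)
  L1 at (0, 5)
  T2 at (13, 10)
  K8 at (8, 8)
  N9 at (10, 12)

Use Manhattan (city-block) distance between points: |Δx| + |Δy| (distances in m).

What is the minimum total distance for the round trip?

There are 360 distinct closed tours to check (reversals are equivalent).
DC → C3 → N3 → L1 → T2 → K8 → N9 → DC: 7+14+20+18+7+6+18 = 90
DC → C3 → N3 → L1 → T2 → N9 → K8 → DC: 7+14+20+18+5+6+12 = 82
DC → C3 → N3 → L1 → K8 → T2 → N9 → DC: 7+14+20+11+7+5+18 = 82
DC → C3 → N3 → L1 → K8 → N9 → T2 → DC: 7+14+20+11+6+5+19 = 82
DC → C3 → N3 → L1 → N9 → T2 → K8 → DC: 7+14+20+17+5+7+12 = 82
DC → C3 → N3 → L1 → N9 → K8 → T2 → DC: 7+14+20+17+6+7+19 = 90
DC → C3 → N3 → T2 → L1 → K8 → N9 → DC: 7+14+8+18+11+6+18 = 82
DC → C3 → N3 → T2 → L1 → N9 → K8 → DC: 7+14+8+18+17+6+12 = 82
… (352 more)
DC → C3 → N3 → N9 → T2 → K8 → L1 → DC: 7+14+3+5+7+11+3 = 50  ← best
The minimum is 50.
One optimal route: DC → C3 → N3 → N9 → T2 → K8 → L1 → DC (or its reverse).

Shortest round trip = 50 m.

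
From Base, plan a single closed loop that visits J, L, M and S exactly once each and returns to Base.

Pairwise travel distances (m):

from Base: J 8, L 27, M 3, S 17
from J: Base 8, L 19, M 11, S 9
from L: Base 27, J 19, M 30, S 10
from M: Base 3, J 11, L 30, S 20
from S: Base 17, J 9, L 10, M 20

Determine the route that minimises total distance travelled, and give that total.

Minimum total distance: 60 m.

There are 12 distinct closed tours to check (reversals are equivalent).
Base-J-L-M-S-Base: 8+19+30+20+17 = 94
Base-J-L-S-M-Base: 8+19+10+20+3 = 60
Base-J-M-L-S-Base: 8+11+30+10+17 = 76
Base-J-M-S-L-Base: 8+11+20+10+27 = 76
Base-J-S-L-M-Base: 8+9+10+30+3 = 60
Base-J-S-M-L-Base: 8+9+20+30+27 = 94
Base-L-J-M-S-Base: 27+19+11+20+17 = 94
Base-L-J-S-M-Base: 27+19+9+20+3 = 78
Base-L-M-J-S-Base: 27+30+11+9+17 = 94
Base-L-S-J-M-Base: 27+10+9+11+3 = 60
Base-M-J-L-S-Base: 3+11+19+10+17 = 60
Base-M-L-J-S-Base: 3+30+19+9+17 = 78
The minimum is 60.
One optimal route: Base → J → L → S → M → Base (or its reverse).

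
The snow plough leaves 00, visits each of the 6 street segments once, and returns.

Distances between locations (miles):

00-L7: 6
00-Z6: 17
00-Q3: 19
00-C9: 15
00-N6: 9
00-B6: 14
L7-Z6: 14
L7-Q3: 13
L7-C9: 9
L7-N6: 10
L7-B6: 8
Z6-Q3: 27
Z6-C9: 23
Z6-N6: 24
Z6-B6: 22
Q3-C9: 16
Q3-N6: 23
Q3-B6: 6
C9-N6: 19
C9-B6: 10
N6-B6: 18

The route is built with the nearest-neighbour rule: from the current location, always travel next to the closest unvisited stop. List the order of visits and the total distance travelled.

96 miles along 00 → L7 → B6 → Q3 → C9 → N6 → Z6 → 00.

From 00: distances to unvisited — L7=6, N6=9, B6=14, C9=15, Z6=17, Q3=19. Nearest is L7 (6).
From L7: distances to unvisited — B6=8, C9=9, N6=10, Q3=13, Z6=14. Nearest is B6 (8).
From B6: distances to unvisited — Q3=6, C9=10, N6=18, Z6=22. Nearest is Q3 (6).
From Q3: distances to unvisited — C9=16, N6=23, Z6=27. Nearest is C9 (16).
From C9: distances to unvisited — N6=19, Z6=23. Nearest is N6 (19).
From N6: distances to unvisited — Z6=24. Nearest is Z6 (24).
Return Z6→00: 17.
Total = 6 + 8 + 6 + 16 + 19 + 24 + 17 = 96.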